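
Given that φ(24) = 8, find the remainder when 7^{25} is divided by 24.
By Euler: 7^{8} ≡ 1 mod 24 since gcd(7, 24) = 1. 25 = 3×8 + 1. So 7^{25} ≡ 7^{1} ≡ 7 mod 24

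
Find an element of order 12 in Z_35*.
18 has order 12 mod 35 since 18^{12} ≡ 1 (mod 35) and no smaller power works.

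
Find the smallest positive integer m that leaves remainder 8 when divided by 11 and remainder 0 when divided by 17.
M = 11 × 17 = 187. M₁ = 17, y₁ ≡ 2 (mod 11). M₂ = 11, y₂ ≡ 14 (mod 17). m = 8×17×2 + 0×11×14 ≡ 85 (mod 187)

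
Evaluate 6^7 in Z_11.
By repeated squaring mod 11: 6^{1}≡6, 6^{2}≡3, 6^{4}≡9. Then 6^{7} = 6^{4+2+1} ≡ 9 × 3 × 6 ≡ 8 mod 11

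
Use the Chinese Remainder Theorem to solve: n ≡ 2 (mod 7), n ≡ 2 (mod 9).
M = 7 × 9 = 63. M₁ = 9, y₁ ≡ 4 (mod 7). M₂ = 7, y₂ ≡ 4 (mod 9). n = 2×9×4 + 2×7×4 ≡ 2 (mod 63)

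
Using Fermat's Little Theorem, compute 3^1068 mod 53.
By Fermat: 3^{52} ≡ 1 mod 53. 1068 ≡ 28 mod 52. So 3^{1068} ≡ 3^{28} ≡ 44 mod 53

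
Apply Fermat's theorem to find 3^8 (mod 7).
By Fermat: 3^{6} ≡ 1 (mod 7). So 3^{8} = 3^{6} · 3^{2} ≡ 3^{2} ≡ 2 (mod 7)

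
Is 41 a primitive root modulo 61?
41^{10} ≡ 1 mod 61 and 10 < 60, so ord_61(41) = 10 ≠ 60 and 41 is not a primitive root.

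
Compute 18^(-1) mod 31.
Since 31 is prime, by Fermat 18^(-1) ≡ 18^{29} ≡ 19 mod 31. Verify: 18 × 19 = 342 ≡ 1 mod 31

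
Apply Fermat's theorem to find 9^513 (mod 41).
By Fermat: 9^{40} ≡ 1 (mod 41). 513 ≡ 33 (mod 40). So 9^{513} ≡ 9^{33} ≡ 9 (mod 41)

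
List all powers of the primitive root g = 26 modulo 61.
26^1, 26^2, ..., 26^{60} mod 61: [26, 5, 8, 25, 40, 3, 17, 15, 24, 14, 59, 9, 51, 45, 11, 42, 55, 27, 31, 13, 33, 4, 43, 20, 32, 39, 38, 12, 7, 60, 35, 56, 53, 36, 21, 58, 44, 46, 37, 47, 2, 52, 10, 16, 50, 19, 6, 34, 30, 48, 28, 57, 18, 41, 29, 22, 23, 49, 54, 1]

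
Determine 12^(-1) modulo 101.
Since 101 is prime, by Fermat 12^(-1) ≡ 12^{99} ≡ 59 (mod 101). Verify: 12 × 59 = 708 ≡ 1 (mod 101)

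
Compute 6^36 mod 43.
By repeated squaring mod 43: 6^{1}≡6, 6^{2}≡36, 6^{4}≡6, 6^{8}≡36, 6^{16}≡6, 6^{32}≡36. Then 6^{36} = 6^{32+4} ≡ 36 × 6 ≡ 1 mod 43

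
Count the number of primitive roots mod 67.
A prime p has φ(p-1) primitive roots; here φ(66) = 20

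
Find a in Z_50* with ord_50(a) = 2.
49 has order 2 mod 50 since 49^{2} ≡ 1 (mod 50) and no smaller power works.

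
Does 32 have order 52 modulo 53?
ord_53(32) divides 52. For each prime q|52: 32^{26}≡52, 32^{4}≡24, none ≡ 1. So 32 has order 52 and is a primitive root mod 53.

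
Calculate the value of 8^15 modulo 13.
Using Fermat: 8^{12} ≡ 1 mod 13. 15 ≡ 3 mod 12. So 8^{15} ≡ 8^{3} ≡ 5 mod 13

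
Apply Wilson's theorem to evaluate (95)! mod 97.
(96)! = (95)! × (96) ≡ -1 mod 97. So (95)! ≡ -1 × (96)^(-1) ≡ (-1)×(-1) = 1 mod 97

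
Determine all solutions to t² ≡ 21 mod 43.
The square roots of 21 mod 43 are 35 and 8. Verify: 35² = 1225 ≡ 21 mod 43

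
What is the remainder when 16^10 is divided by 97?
By repeated squaring (mod 97): 16^{1}≡16, 16^{2}≡62, 16^{4}≡61, 16^{8}≡35. Then 16^{10} = 16^{8+2} ≡ 35 × 62 ≡ 36 (mod 97)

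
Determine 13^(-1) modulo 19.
Since 19 is prime, by Fermat 13^(-1) ≡ 13^{17} ≡ 3 (mod 19). Verify: 13 × 3 = 39 ≡ 1 (mod 19)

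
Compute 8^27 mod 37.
By repeated squaring (mod 37): 8^{1}≡8, 8^{2}≡27, 8^{4}≡26, 8^{8}≡10, 8^{16}≡26. Then 8^{27} = 8^{16+8+2+1} ≡ 26 × 10 × 27 × 8 ≡ 31 (mod 37)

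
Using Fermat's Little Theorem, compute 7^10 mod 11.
By Fermat's Little Theorem, 7^{10} ≡ 1 mod 11 since 11 is prime and gcd(7, 11) = 1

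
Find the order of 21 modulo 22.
Powers of 21 mod 22: 21^1≡21, 21^2≡1. Order = 2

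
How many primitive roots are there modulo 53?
A prime p has φ(p-1) primitive roots; here φ(52) = 24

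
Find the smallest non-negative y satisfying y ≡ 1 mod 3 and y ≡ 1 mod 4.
M = 3 × 4 = 12. M₁ = 4, y₁ ≡ 1 mod 3. M₂ = 3, y₂ ≡ 3 mod 4. y = 1×4×1 + 1×3×3 ≡ 1 mod 12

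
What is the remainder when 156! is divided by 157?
By Wilson's theorem, (156)! ≡ -1 ≡ 156 mod 157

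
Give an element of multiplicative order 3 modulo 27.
10 has order 3 mod 27 since 10^{3} ≡ 1 (mod 27) and no smaller power works.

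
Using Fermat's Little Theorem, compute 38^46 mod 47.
By Fermat's Little Theorem, 38^{46} ≡ 1 (mod 47) since 47 is prime and gcd(38, 47) = 1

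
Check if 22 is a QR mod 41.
By Euler's criterion: 22^{20} ≡ 40 mod 41. Since this equals -1 (≡ 40), 22 is not a QR.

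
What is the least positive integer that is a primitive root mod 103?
g = 5. Powers: [5, 25, 22, 7, 35, 72, 51, 49, 39, 92, ...] generates all 102 non-zero residues.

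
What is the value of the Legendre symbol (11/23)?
(11/23) = 11^{11} mod 23 = -1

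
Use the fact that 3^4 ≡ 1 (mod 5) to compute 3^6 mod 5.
By Fermat: 3^{4} ≡ 1 (mod 5). So 3^{6} = 3^{4} · 3^{2} ≡ 3^{2} ≡ 4 (mod 5)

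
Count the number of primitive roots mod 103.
Number of primitive roots mod 103 = φ(p-1) = φ(102) = 32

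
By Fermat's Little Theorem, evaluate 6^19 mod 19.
By Fermat: 6^{18} ≡ 1 mod 19. So 6^{19} = 6^{18} · 6^{1} ≡ 6^{1} ≡ 6 mod 19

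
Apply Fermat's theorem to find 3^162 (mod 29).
By Fermat: 3^{28} ≡ 1 (mod 29). 162 ≡ 22 (mod 28). So 3^{162} ≡ 3^{22} ≡ 22 (mod 29)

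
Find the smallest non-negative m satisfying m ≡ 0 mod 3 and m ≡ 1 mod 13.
M = 3 × 13 = 39. M₁ = 13, y₁ ≡ 1 mod 3. M₂ = 3, y₂ ≡ 9 mod 13. m = 0×13×1 + 1×3×9 ≡ 27 mod 39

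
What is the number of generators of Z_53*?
There are φ(53-1) = φ(52) = 24 primitive roots modulo 53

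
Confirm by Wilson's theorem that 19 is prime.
(18)! mod 19 = 18. Since this equals -1 mod 19, Wilson confirms 19 is prime.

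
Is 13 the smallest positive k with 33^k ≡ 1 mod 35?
Powers of 33 mod 35: 33^1≡33, 33^2≡4, 33^3≡27, 33^4≡16, 33^5≡3, 33^6≡29, 33^7≡12, 33^8≡11, 33^9≡13, 33^10≡9, 33^11≡17, 33^12≡1. Already 33^12≡1, so the order is 12 < 13. No, the actual order is 12.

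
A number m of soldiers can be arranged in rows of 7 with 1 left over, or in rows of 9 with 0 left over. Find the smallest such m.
M = 7 × 9 = 63. M₁ = 9, y₁ ≡ 4 mod 7. M₂ = 7, y₂ ≡ 4 mod 9. m = 1×9×4 + 0×7×4 ≡ 36 mod 63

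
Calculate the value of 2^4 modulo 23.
2^{4} = 16 ≡ 16 (mod 23)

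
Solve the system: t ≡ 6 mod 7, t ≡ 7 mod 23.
M = 7 × 23 = 161. M₁ = 23, y₁ ≡ 4 mod 7. M₂ = 7, y₂ ≡ 10 mod 23. t = 6×23×4 + 7×7×10 ≡ 76 mod 161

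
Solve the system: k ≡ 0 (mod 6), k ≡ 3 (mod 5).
M = 6 × 5 = 30. M₁ = 5, y₁ ≡ 5 (mod 6). M₂ = 6, y₂ ≡ 1 (mod 5). k = 0×5×5 + 3×6×1 ≡ 18 (mod 30)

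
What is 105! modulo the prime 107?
(106)! = (105)! × (106) ≡ -1 (mod 107). So (105)! ≡ -1 × (106)^(-1) ≡ (-1)×(-1) = 1 (mod 107)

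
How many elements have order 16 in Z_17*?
There are φ(17-1) = φ(16) = 8 primitive roots modulo 17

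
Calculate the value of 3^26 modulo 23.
Using Fermat: 3^{22} ≡ 1 (mod 23). 26 ≡ 4 (mod 22). So 3^{26} ≡ 3^{4} ≡ 12 (mod 23)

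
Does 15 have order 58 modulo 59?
15^{29} ≡ 1 (mod 59) and 29 < 58, so ord_59(15) = 29 ≠ 58 and 15 is not a primitive root.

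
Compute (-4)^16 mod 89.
By repeated squaring mod 89: (-4)^{1}≡85, (-4)^{2}≡16, (-4)^{4}≡78, (-4)^{8}≡32, (-4)^{16}≡45. So (-4)^{16} ≡ 45 mod 89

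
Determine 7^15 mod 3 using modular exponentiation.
Using Fermat: 7^{2} ≡ 1 mod 3. 15 ≡ 1 mod 2. So 7^{15} ≡ 7^{1} ≡ 1 mod 3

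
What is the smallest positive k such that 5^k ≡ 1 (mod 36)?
Powers of 5 mod 36: 5^1≡5, 5^2≡25, 5^3≡17, 5^4≡13, 5^5≡29, 5^6≡1. So the order of 5 is 6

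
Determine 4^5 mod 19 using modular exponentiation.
By repeated squaring mod 19: 4^{1}≡4, 4^{2}≡16, 4^{4}≡9. Then 4^{5} = 4^{4+1} ≡ 9 × 4 ≡ 17 mod 19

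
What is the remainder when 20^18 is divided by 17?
Using Fermat: 20^{16} ≡ 1 mod 17. 18 ≡ 2 mod 16. So 20^{18} ≡ 20^{2} ≡ 9 mod 17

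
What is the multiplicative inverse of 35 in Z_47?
Since 47 is prime, by Fermat 35^(-1) ≡ 35^{45} ≡ 43 (mod 47). Verify: 35 × 43 = 1505 ≡ 1 (mod 47)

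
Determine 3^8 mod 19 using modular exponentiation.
By repeated squaring mod 19: 3^{1}≡3, 3^{2}≡9, 3^{4}≡5, 3^{8}≡6. So 3^{8} ≡ 6 mod 19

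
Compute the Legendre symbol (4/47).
(4/47) = 4^{23} mod 47 = 1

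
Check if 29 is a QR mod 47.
By Euler's criterion: 29^{23} ≡ 46 (mod 47). Since this equals -1 (≡ 46), 29 is not a QR.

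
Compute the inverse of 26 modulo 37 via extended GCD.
Extended GCD: 26(10) + 37(-7) = 1. So 26^(-1) ≡ 10 (mod 37). Verify: 26 × 10 = 260 ≡ 1 (mod 37)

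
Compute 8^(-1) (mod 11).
Since 11 is prime, by Fermat 8^(-1) ≡ 8^{9} ≡ 7 (mod 11). Verify: 8 × 7 = 56 ≡ 1 (mod 11)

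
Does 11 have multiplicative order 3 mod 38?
Powers of 11 mod 38: 11^1≡11, 11^2≡7, 11^3≡1. First k with 11^k≡1 is k=3. Yes, ord_38(11) = 3.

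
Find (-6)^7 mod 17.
By repeated squaring mod 17: (-6)^{1}≡11, (-6)^{2}≡2, (-6)^{4}≡4. Then (-6)^{7} = (-6)^{4+2+1} ≡ 4 × 2 × 11 ≡ 3 mod 17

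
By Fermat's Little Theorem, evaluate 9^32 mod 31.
By Fermat: 9^{30} ≡ 1 mod 31. So 9^{32} = 9^{30} · 9^{2} ≡ 9^{2} ≡ 19 mod 31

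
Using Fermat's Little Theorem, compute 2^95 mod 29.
By Fermat: 2^{28} ≡ 1 mod 29. 95 = 3×28 + 11. So 2^{95} ≡ 2^{11} ≡ 18 mod 29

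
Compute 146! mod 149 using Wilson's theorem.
(148)! = (146)! × (147) × (148) ≡ -1 mod 149. So (146)! ≡ -1 × [(148)(147)]^(-1) ≡ 74 mod 149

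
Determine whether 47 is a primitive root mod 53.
47^{13} ≡ 1 mod 53 and 13 < 52, so ord_53(47) = 13 ≠ 52 and 47 is not a primitive root.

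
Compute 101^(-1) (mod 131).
Since 131 is prime, by Fermat 101^(-1) ≡ 101^{129} ≡ 48 (mod 131). Verify: 101 × 48 = 4848 ≡ 1 (mod 131)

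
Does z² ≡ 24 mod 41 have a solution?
By Euler's criterion: 24^{20} ≡ 40 mod 41. Since this equals -1 (≡ 40), 24 is not a QR.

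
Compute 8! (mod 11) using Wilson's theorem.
(10)! = (8)! × (9) × (10) ≡ -1 (mod 11). So (8)! ≡ -1 × [(10)(9)]^(-1) ≡ 5 (mod 11)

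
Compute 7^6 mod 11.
By repeated squaring (mod 11): 7^{1}≡7, 7^{2}≡5, 7^{4}≡3. Then 7^{6} = 7^{4+2} ≡ 3 × 5 ≡ 4 (mod 11)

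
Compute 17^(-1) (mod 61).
Since 61 is prime, by Fermat 17^(-1) ≡ 17^{59} ≡ 18 (mod 61). Verify: 17 × 18 = 306 ≡ 1 (mod 61)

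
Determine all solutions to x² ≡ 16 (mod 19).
The square roots of 16 mod 19 are 4 and 15. Verify: 4² = 16 ≡ 16 (mod 19)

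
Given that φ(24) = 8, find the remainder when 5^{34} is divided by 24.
By Euler: 5^{8} ≡ 1 mod 24 since gcd(5, 24) = 1. 34 = 4×8 + 2. So 5^{34} ≡ 5^{2} ≡ 1 mod 24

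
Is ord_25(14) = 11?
Powers of 14 mod 25: 14^1≡14, 14^2≡21, 14^3≡19, 14^4≡16, 14^5≡24, 14^6≡11, 14^7≡4, 14^8≡6, 14^9≡9, 14^10≡1. Already 14^10≡1, so the order is 10 < 11. No, the actual order is 10.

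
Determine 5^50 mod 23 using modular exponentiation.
Using Fermat: 5^{22} ≡ 1 mod 23. 50 ≡ 6 mod 22. So 5^{50} ≡ 5^{6} ≡ 8 mod 23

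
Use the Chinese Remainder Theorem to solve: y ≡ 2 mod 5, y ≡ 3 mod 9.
M = 5 × 9 = 45. M₁ = 9, y₁ ≡ 4 mod 5. M₂ = 5, y₂ ≡ 2 mod 9. y = 2×9×4 + 3×5×2 ≡ 12 mod 45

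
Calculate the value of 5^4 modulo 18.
5^{4} = 625 ≡ 13 mod 18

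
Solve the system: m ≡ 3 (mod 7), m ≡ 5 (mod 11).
M = 7 × 11 = 77. M₁ = 11, y₁ ≡ 2 (mod 7). M₂ = 7, y₂ ≡ 8 (mod 11). m = 3×11×2 + 5×7×8 ≡ 38 (mod 77)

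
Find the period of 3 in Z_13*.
Powers of 3 mod 13: 3^1≡3, 3^2≡9, 3^3≡1. So the order of 3 is 3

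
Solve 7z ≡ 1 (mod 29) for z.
Since 29 is prime, by Fermat 7^(-1) ≡ 7^{27} ≡ 25 (mod 29). Verify: 7 × 25 = 175 ≡ 1 (mod 29)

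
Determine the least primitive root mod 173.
g = 2. For each prime q|172: 2^{86}≡172, 2^{4}≡16, none ≡ 1, so ord_173(2) = 172 and 2 is a primitive root.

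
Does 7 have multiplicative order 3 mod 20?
Powers of 7 mod 20: 7^1≡7, 7^2≡9, 7^3≡3, 7^4≡1. 7^3≡3≢1, so ord ≠ 3. No, the actual order is 4.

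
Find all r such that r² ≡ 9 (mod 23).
The square roots of 9 mod 23 are 3 and 20. Verify: 3² = 9 ≡ 9 (mod 23)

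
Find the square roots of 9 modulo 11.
The square roots of 9 mod 11 are 3 and 8. Verify: 3² = 9 ≡ 9 mod 11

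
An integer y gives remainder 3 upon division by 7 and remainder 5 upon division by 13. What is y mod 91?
M = 7 × 13 = 91. M₁ = 13, y₁ ≡ 6 mod 7. M₂ = 7, y₂ ≡ 2 mod 13. y = 3×13×6 + 5×7×2 ≡ 31 mod 91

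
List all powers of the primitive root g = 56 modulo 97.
56^1, 56^2, ..., 56^{96} mod 97: [56, 32, 46, 54, 17, 79, 59, 6, 45, 95, 82, 33, 5, 86, 63, 36, 76, 85, 7, 4, 30, 31, 87, 22, 68, 25, 42, 24, 83, 89, 37, 35, 20, 53, 58, 47, 13, 49, 28, 16, 23, 27, 57, 88, 78, 3, 71, 96, 41, 65, 51, 43, 80, 18, 38, 91, 52, 2, 15, 64, 92, 11, 34, 61, 21, 12, 90, 93, 67, 66, 10, 75, 29, 72, 55, 73, 14, 8, 60, 62, 77, 44, 39, 50, 84, 48, 69, 81, 74, 70, 40, 9, 19, 94, 26, 1]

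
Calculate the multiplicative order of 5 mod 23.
Powers of 5 mod 23: 5^1≡5, 5^2≡2, 5^3≡10, 5^4≡4, 5^5≡20, 5^6≡8, 5^7≡17, 5^8≡16, 5^9≡11, 5^10≡9, 5^11≡22, 5^12≡18, 5^13≡21, 5^14≡13, 5^15≡19, 5^16≡3, 5^17≡15, 5^18≡6, 5^19≡7, 5^20≡12, 5^21≡14, 5^22≡1. So the order of 5 is 22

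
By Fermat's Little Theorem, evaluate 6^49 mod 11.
By Fermat: 6^{10} ≡ 1 mod 11. 49 = 4×10 + 9. So 6^{49} ≡ 6^{9} ≡ 2 mod 11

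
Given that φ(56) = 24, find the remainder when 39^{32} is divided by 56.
By Euler: 39^{24} ≡ 1 mod 56 since gcd(39, 56) = 1. 32 = 1×24 + 8. So 39^{32} ≡ 39^{8} ≡ 9 mod 56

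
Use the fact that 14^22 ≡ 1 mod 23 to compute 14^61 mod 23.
By Fermat: 14^{22} ≡ 1 mod 23. 61 = 2×22 + 17. So 14^{61} ≡ 14^{17} ≡ 20 mod 23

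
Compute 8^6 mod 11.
By repeated squaring mod 11: 8^{1}≡8, 8^{2}≡9, 8^{4}≡4. Then 8^{6} = 8^{4+2} ≡ 4 × 9 ≡ 3 mod 11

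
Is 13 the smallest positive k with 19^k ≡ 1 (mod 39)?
Powers of 19 mod 39: 19^1≡19, 19^2≡10, 19^3≡34, 19^4≡22, 19^5≡28, 19^6≡25, 19^7≡7, 19^8≡16, 19^9≡31, 19^10≡4, 19^11≡37, 19^12≡1. Already 19^12≡1, so the order is 12 < 13. No, the actual order is 12.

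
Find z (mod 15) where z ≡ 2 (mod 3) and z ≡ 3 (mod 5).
M = 3 × 5 = 15. M₁ = 5, y₁ ≡ 2 (mod 3). M₂ = 3, y₂ ≡ 2 (mod 5). z = 2×5×2 + 3×3×2 ≡ 8 (mod 15)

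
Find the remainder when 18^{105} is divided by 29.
By Fermat: 18^{28} ≡ 1 mod 29. 105 = 3×28 + 21. So 18^{105} ≡ 18^{21} ≡ 12 mod 29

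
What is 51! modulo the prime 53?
(52)! = (51)! × (52) ≡ -1 mod 53. So (51)! ≡ -1 × (52)^(-1) ≡ (-1)×(-1) = 1 mod 53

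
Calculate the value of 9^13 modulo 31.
By repeated squaring mod 31: 9^{1}≡9, 9^{2}≡19, 9^{4}≡20, 9^{8}≡28. Then 9^{13} = 9^{8+4+1} ≡ 28 × 20 × 9 ≡ 18 mod 31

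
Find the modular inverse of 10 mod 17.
Since 17 is prime, by Fermat 10^(-1) ≡ 10^{15} ≡ 12 mod 17. Verify: 10 × 12 = 120 ≡ 1 mod 17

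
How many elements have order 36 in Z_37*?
Number of primitive roots mod 37 = φ(p-1) = φ(36) = 12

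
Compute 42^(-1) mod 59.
Since 59 is prime, by Fermat 42^(-1) ≡ 42^{57} ≡ 52 mod 59. Verify: 42 × 52 = 2184 ≡ 1 mod 59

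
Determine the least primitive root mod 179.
g = 2. Powers: [2, 4, 8, 16, 32, 64, 128, 77, ...] generates all 178 non-zero residues.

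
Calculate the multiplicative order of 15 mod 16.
Powers of 15 mod 16: 15^1≡15, 15^2≡1. ord_16(15) = 2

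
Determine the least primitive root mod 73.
g = 5. Powers: [5, 25, 52, 41, 59, 3, 15, 2, ...] generates all 72 non-zero residues.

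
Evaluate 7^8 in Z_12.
By repeated squaring mod 12: 7^{1}≡7, 7^{2}≡1, 7^{4}≡1, 7^{8}≡1. So 7^{8} ≡ 1 mod 12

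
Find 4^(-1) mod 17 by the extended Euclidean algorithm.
Extended GCD: 4(-4) + 17(1) = 1. So 4^(-1) ≡ -4 ≡ 13 mod 17. Verify: 4 × 13 = 52 ≡ 1 mod 17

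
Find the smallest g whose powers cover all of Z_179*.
g = 2. For each prime q|178: 2^{89}≡178, 2^{2}≡4, none ≡ 1, so ord_179(2) = 178 and 2 is a primitive root.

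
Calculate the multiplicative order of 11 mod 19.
Powers of 11 mod 19: 11^1≡11, 11^2≡7, 11^3≡1. Order = 3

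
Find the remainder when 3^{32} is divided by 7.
By Fermat: 3^{6} ≡ 1 (mod 7). 32 = 5×6 + 2. So 3^{32} ≡ 3^{2} ≡ 2 (mod 7)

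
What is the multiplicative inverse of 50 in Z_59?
Since 59 is prime, by Fermat 50^(-1) ≡ 50^{57} ≡ 13 mod 59. Verify: 50 × 13 = 650 ≡ 1 mod 59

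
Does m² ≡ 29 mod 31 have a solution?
By Euler's criterion: 29^{15} ≡ 30 mod 31. Since this equals -1 (≡ 30), 29 is not a QR.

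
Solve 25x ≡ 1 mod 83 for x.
Since 83 is prime, by Fermat 25^(-1) ≡ 25^{81} ≡ 10 mod 83. Verify: 25 × 10 = 250 ≡ 1 mod 83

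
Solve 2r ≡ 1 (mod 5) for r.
Since 5 is prime, by Fermat 2^(-1) ≡ 2^{3} ≡ 3 (mod 5). Verify: 2 × 3 = 6 ≡ 1 (mod 5)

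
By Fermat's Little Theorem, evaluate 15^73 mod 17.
By Fermat: 15^{16} ≡ 1 mod 17. 73 = 4×16 + 9. So 15^{73} ≡ 15^{9} ≡ 15 mod 17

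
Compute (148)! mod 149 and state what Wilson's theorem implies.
(148)! mod 149 = 148. Since this equals -1 mod 149, Wilson confirms 149 is prime.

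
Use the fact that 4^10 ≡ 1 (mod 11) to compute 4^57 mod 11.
By Fermat: 4^{10} ≡ 1 (mod 11). 57 = 5×10 + 7. So 4^{57} ≡ 4^{7} ≡ 5 (mod 11)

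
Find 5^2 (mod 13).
5^{2} = 25 ≡ 12 (mod 13)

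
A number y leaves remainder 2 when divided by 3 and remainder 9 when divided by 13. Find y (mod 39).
M = 3 × 13 = 39. M₁ = 13, y₁ ≡ 1 (mod 3). M₂ = 3, y₂ ≡ 9 (mod 13). y = 2×13×1 + 9×3×9 ≡ 35 (mod 39)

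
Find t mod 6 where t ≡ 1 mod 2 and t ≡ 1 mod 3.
M = 2 × 3 = 6. M₁ = 3, y₁ ≡ 1 mod 2. M₂ = 2, y₂ ≡ 2 mod 3. t = 1×3×1 + 1×2×2 ≡ 1 mod 6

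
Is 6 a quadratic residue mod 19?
By Euler's criterion: 6^{9} ≡ 1 (mod 19). Since this equals 1, 6 is a QR.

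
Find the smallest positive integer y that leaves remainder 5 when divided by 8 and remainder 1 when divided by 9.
M = 8 × 9 = 72. M₁ = 9, y₁ ≡ 1 (mod 8). M₂ = 8, y₂ ≡ 8 (mod 9). y = 5×9×1 + 1×8×8 ≡ 37 (mod 72)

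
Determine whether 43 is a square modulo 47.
By Euler's criterion: 43^{23} ≡ 46 (mod 47). Since this equals -1 (≡ 46), 43 is not a QR.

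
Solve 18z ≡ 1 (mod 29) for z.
Since 29 is prime, by Fermat 18^(-1) ≡ 18^{27} ≡ 21 (mod 29). Verify: 18 × 21 = 378 ≡ 1 (mod 29)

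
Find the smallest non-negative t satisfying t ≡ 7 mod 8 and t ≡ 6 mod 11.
M = 8 × 11 = 88. M₁ = 11, y₁ ≡ 3 mod 8. M₂ = 8, y₂ ≡ 7 mod 11. t = 7×11×3 + 6×8×7 ≡ 39 mod 88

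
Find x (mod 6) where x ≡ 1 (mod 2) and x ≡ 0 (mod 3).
M = 2 × 3 = 6. M₁ = 3, y₁ ≡ 1 (mod 2). M₂ = 2, y₂ ≡ 2 (mod 3). x = 1×3×1 + 0×2×2 ≡ 3 (mod 6)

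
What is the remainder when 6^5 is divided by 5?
Using Fermat: 6^{4} ≡ 1 (mod 5). 5 ≡ 1 (mod 4). So 6^{5} ≡ 6^{1} ≡ 1 (mod 5)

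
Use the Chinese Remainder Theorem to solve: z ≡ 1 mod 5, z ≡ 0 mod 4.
M = 5 × 4 = 20. M₁ = 4, y₁ ≡ 4 mod 5. M₂ = 5, y₂ ≡ 1 mod 4. z = 1×4×4 + 0×5×1 ≡ 16 mod 20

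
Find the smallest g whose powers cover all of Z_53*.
g = 2. Powers: [2, 4, 8, 16, 32, 11, ...] generates all 52 non-zero residues.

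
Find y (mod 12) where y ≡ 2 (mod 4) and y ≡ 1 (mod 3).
M = 4 × 3 = 12. M₁ = 3, y₁ ≡ 3 (mod 4). M₂ = 4, y₂ ≡ 1 (mod 3). y = 2×3×3 + 1×4×1 ≡ 10 (mod 12)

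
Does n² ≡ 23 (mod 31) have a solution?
By Euler's criterion: 23^{15} ≡ 30 (mod 31). Since this equals -1 (≡ 30), 23 is not a QR.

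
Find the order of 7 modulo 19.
Powers of 7 mod 19: 7^1≡7, 7^2≡11, 7^3≡1. So the order of 7 is 3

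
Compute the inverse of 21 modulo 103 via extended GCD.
Extended GCD: 21(-49) + 103(10) = 1. So 21^(-1) ≡ -49 ≡ 54 mod 103. Verify: 21 × 54 = 1134 ≡ 1 mod 103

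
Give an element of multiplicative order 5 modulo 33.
4 has order 5 mod 33 since 4^{5} ≡ 1 (mod 33) and no smaller power works.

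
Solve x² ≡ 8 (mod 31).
The square roots of 8 mod 31 are 16 and 15. Verify: 16² = 256 ≡ 8 (mod 31)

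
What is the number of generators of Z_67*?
There are φ(67-1) = φ(66) = 20 primitive roots modulo 67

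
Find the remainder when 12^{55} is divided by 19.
By Fermat: 12^{18} ≡ 1 (mod 19). 55 = 3×18 + 1. So 12^{55} ≡ 12^{1} ≡ 12 (mod 19)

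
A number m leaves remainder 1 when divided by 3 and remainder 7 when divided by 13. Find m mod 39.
M = 3 × 13 = 39. M₁ = 13, y₁ ≡ 1 mod 3. M₂ = 3, y₂ ≡ 9 mod 13. m = 1×13×1 + 7×3×9 ≡ 7 mod 39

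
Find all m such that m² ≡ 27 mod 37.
The square roots of 27 mod 37 are 8 and 29. Verify: 8² = 64 ≡ 27 mod 37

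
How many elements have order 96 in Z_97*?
Number of primitive roots mod 97 = φ(p-1) = φ(96) = 32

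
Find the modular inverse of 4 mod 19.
Since 19 is prime, by Fermat 4^(-1) ≡ 4^{17} ≡ 5 mod 19. Verify: 4 × 5 = 20 ≡ 1 mod 19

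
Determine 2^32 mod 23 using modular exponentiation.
Using Fermat: 2^{22} ≡ 1 mod 23. 32 ≡ 10 mod 22. So 2^{32} ≡ 2^{10} ≡ 12 mod 23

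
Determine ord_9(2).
Powers of 2 mod 9: 2^1≡2, 2^2≡4, 2^3≡8, 2^4≡7, 2^5≡5, 2^6≡1. Order = 6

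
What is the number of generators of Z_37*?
Number of primitive roots mod 37 = φ(p-1) = φ(36) = 12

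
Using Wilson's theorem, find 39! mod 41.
(40)! = (39)! × (40) ≡ -1 mod 41. So (39)! ≡ -1 × (40)^(-1) ≡ (-1)×(-1) = 1 mod 41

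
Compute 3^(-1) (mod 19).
Since 19 is prime, by Fermat 3^(-1) ≡ 3^{17} ≡ 13 (mod 19). Verify: 3 × 13 = 39 ≡ 1 (mod 19)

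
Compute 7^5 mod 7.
By repeated squaring (mod 7): 7^{1}≡0, 7^{2}≡0, 7^{4}≡0. Then 7^{5} = 7^{4+1} ≡ 0 × 0 ≡ 0 (mod 7)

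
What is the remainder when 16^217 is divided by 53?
Using Fermat: 16^{52} ≡ 1 (mod 53). 217 ≡ 9 (mod 52). So 16^{217} ≡ 16^{9} ≡ 36 (mod 53)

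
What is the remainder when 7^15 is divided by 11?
Using Fermat: 7^{10} ≡ 1 mod 11. 15 ≡ 5 mod 10. So 7^{15} ≡ 7^{5} ≡ 10 mod 11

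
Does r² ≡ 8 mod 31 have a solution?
By Euler's criterion: 8^{15} ≡ 1 mod 31. Since this equals 1, 8 is a QR.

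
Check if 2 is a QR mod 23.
By Euler's criterion: 2^{11} ≡ 1 mod 23. Since this equals 1, 2 is a QR.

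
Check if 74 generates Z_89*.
ord_89(74) divides 88. For each prime q|88: 74^{44}≡88, 74^{8}≡78, none ≡ 1. So 74 has order 88 and is a primitive root mod 89.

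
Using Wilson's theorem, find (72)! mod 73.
By Wilson's theorem, (72)! ≡ -1 ≡ 72 mod 73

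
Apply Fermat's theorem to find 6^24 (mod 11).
By Fermat: 6^{10} ≡ 1 (mod 11). 24 = 2×10 + 4. So 6^{24} ≡ 6^{4} ≡ 9 (mod 11)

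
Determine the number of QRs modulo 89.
For prime 89, there are (p-1)/2 = (89-1)/2 = 44 quadratic residues (excluding 0).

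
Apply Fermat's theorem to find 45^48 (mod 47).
By Fermat: 45^{46} ≡ 1 (mod 47). So 45^{48} = 45^{46} · 45^{2} ≡ 45^{2} ≡ 4 (mod 47)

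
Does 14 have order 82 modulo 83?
ord_83(14) divides 82. For each prime q|82: 14^{41}≡82, 14^{2}≡30, none ≡ 1. So 14 has order 82 and is a primitive root mod 83.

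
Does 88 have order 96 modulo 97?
88^{24} ≡ 1 mod 97 and 24 < 96, so ord_97(88) = 24 ≠ 96 and 88 is not a primitive root.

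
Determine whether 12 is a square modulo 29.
By Euler's criterion: 12^{14} ≡ 28 (mod 29). Since this equals -1 (≡ 28), 12 is not a QR.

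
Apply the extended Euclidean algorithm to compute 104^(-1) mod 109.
Extended GCD: 104(-22) + 109(21) = 1. So 104^(-1) ≡ -22 ≡ 87 (mod 109). Verify: 104 × 87 = 9048 ≡ 1 (mod 109)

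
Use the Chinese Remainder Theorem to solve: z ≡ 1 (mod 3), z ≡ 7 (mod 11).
M = 3 × 11 = 33. M₁ = 11, y₁ ≡ 2 (mod 3). M₂ = 3, y₂ ≡ 4 (mod 11). z = 1×11×2 + 7×3×4 ≡ 7 (mod 33)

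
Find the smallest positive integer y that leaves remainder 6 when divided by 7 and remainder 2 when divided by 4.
M = 7 × 4 = 28. M₁ = 4, y₁ ≡ 2 mod 7. M₂ = 7, y₂ ≡ 3 mod 4. y = 6×4×2 + 2×7×3 ≡ 6 mod 28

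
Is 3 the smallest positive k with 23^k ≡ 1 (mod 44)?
Powers of 23 mod 44: 23^1≡23, 23^2≡1. Already 23^2≡1, so the order is 2 < 3. No, the actual order is 2.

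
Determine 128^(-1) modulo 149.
Since 149 is prime, by Fermat 128^(-1) ≡ 128^{147} ≡ 78 mod 149. Verify: 128 × 78 = 9984 ≡ 1 mod 149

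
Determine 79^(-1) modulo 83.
Since 83 is prime, by Fermat 79^(-1) ≡ 79^{81} ≡ 62 (mod 83). Verify: 79 × 62 = 4898 ≡ 1 (mod 83)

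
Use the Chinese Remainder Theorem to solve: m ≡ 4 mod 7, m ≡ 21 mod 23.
M = 7 × 23 = 161. M₁ = 23, y₁ ≡ 4 mod 7. M₂ = 7, y₂ ≡ 10 mod 23. m = 4×23×4 + 21×7×10 ≡ 67 mod 161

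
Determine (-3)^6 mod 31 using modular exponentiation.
By repeated squaring (mod 31): (-3)^{1}≡28, (-3)^{2}≡9, (-3)^{4}≡19. Then (-3)^{6} = (-3)^{4+2} ≡ 19 × 9 ≡ 16 (mod 31)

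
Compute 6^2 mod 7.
6^{2} = 36 ≡ 1 mod 7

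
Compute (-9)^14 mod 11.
Using Fermat: (-9)^{10} ≡ 1 mod 11. 14 ≡ 4 mod 10. So (-9)^{14} ≡ (-9)^{4} ≡ 5 mod 11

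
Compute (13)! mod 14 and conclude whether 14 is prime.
(13)! mod 14 = 0. Since 0 ≢ -1 mod 14, 14 is not prime.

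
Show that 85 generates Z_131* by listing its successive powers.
85^1, 85^2, ..., 85^{130} mod 131: [85, 20, 128, 7, 71, 9, 110, 49, 104, 63, 115, 81, 73, 48, 19, 43, 118, 74, 2, 39, 40, 125, 14, 11, 18, 89, 98, 77, 126, 99, 31, 15, 96, 38, 86, 105, 17, 4, 78, 80, 119, 28, 22, 36, 47, 65, 23, 121, 67, 62, 30, 61, 76, 41, 79, 34, 8, 25, 29, 107, 56, 44, 72, 94, 130, 46, 111, 3, 124, 60, 122, 21, 82, 27, 68, 16, 50, 58, 83, 112, 88, 13, 57, 129, 92, 91, 6, 117, 120, 113, 42, 33, 54, 5, 32, 100, 116, 35, 93, 45, 26, 114, 127, 53, 51, 12, 103, 109, 95, 84, 66, 108, 10, 64, 69, 101, 70, 55, 90, 52, 97, 123, 106, 102, 24, 75, 87, 59, 37, 1]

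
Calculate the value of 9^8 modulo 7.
Using Fermat: 9^{6} ≡ 1 mod 7. 8 ≡ 2 mod 6. So 9^{8} ≡ 9^{2} ≡ 4 mod 7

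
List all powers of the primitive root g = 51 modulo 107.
51^1, 51^2, ..., 51^{106} mod 107: [51, 33, 78, 19, 6, 92, 91, 40, 7, 36, 17, 11, 26, 42, 2, 102, 66, 49, 38, 12, 77, 75, 80, 14, 72, 34, 22, 52, 84, 4, 97, 25, 98, 76, 24, 47, 43, 53, 28, 37, 68, 44, 104, 61, 8, 87, 50, 89, 45, 48, 94, 86, 106, 56, 74, 29, 88, 101, 15, 16, 67, 100, 71, 90, 96, 81, 65, 105, 5, 41, 58, 69, 95, 30, 32, 27, 93, 35, 73, 85, 55, 23, 103, 10, 82, 9, 31, 83, 60, 64, 54, 79, 70, 39, 63, 3, 46, 99, 20, 57, 18, 62, 59, 13, 21, 1]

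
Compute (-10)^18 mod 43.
By repeated squaring mod 43: (-10)^{1}≡33, (-10)^{2}≡14, (-10)^{4}≡24, (-10)^{8}≡17, (-10)^{16}≡31. Then (-10)^{18} = (-10)^{16+2} ≡ 31 × 14 ≡ 4 mod 43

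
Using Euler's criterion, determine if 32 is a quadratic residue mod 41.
By Euler's criterion: 32^{20} ≡ 1 (mod 41). Since this equals 1, 32 is a QR.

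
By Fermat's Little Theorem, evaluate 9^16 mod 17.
By Fermat's Little Theorem, 9^{16} ≡ 1 (mod 17) since 17 is prime and gcd(9, 17) = 1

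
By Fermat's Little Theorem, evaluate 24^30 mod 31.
By Fermat's Little Theorem, 24^{30} ≡ 1 mod 31 since 31 is prime and gcd(24, 31) = 1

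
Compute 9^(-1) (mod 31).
Since 31 is prime, by Fermat 9^(-1) ≡ 9^{29} ≡ 7 (mod 31). Verify: 9 × 7 = 63 ≡ 1 (mod 31)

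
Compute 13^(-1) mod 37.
Since 37 is prime, by Fermat 13^(-1) ≡ 13^{35} ≡ 20 mod 37. Verify: 13 × 20 = 260 ≡ 1 mod 37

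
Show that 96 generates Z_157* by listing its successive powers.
96^1, 96^2, ..., 96^{156} mod 157: [96, 110, 41, 11, 114, 111, 137, 121, 155, 122, 94, 75, 135, 86, 92, 40, 72, 4, 70, 126, 7, 44, 142, 130, 77, 13, 149, 17, 62, 143, 69, 30, 54, 3, 131, 16, 123, 33, 28, 19, 97, 49, 151, 52, 125, 68, 91, 101, 119, 120, 59, 12, 53, 64, 21, 132, 112, 76, 74, 39, 133, 51, 29, 115, 50, 90, 5, 9, 79, 48, 55, 99, 84, 57, 134, 147, 139, 156, 61, 47, 116, 146, 43, 46, 20, 36, 2, 35, 63, 82, 22, 71, 65, 117, 85, 153, 87, 31, 150, 113, 15, 27, 80, 144, 8, 140, 95, 14, 88, 127, 103, 154, 26, 141, 34, 124, 129, 138, 60, 108, 6, 105, 32, 89, 66, 56, 38, 37, 98, 145, 104, 93, 136, 25, 45, 81, 83, 118, 24, 106, 128, 42, 107, 67, 152, 148, 78, 109, 102, 58, 73, 100, 23, 10, 18, 1]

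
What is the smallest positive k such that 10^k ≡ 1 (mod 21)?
Powers of 10 mod 21: 10^1≡10, 10^2≡16, 10^3≡13, 10^4≡4, 10^5≡19, 10^6≡1. So the order of 10 is 6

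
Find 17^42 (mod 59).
By repeated squaring (mod 59): 17^{1}≡17, 17^{2}≡53, 17^{4}≡36, 17^{8}≡57, 17^{16}≡4, 17^{32}≡16. Then 17^{42} = 17^{32+8+2} ≡ 16 × 57 × 53 ≡ 15 (mod 59)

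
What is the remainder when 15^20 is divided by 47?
By repeated squaring mod 47: 15^{1}≡15, 15^{2}≡37, 15^{4}≡6, 15^{8}≡36, 15^{16}≡27. Then 15^{20} = 15^{16+4} ≡ 27 × 6 ≡ 21 mod 47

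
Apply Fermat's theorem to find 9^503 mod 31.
By Fermat: 9^{30} ≡ 1 mod 31. 503 ≡ 23 mod 30. So 9^{503} ≡ 9^{23} ≡ 28 mod 31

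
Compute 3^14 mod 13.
Using Fermat: 3^{12} ≡ 1 (mod 13). 14 ≡ 2 (mod 12). So 3^{14} ≡ 3^{2} ≡ 9 (mod 13)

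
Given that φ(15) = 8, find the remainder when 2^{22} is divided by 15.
By Euler: 2^{8} ≡ 1 mod 15 since gcd(2, 15) = 1. 22 = 2×8 + 6. So 2^{22} ≡ 2^{6} ≡ 4 mod 15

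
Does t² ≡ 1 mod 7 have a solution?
By Euler's criterion: 1^{3} ≡ 1 mod 7. Since this equals 1, 1 is a QR.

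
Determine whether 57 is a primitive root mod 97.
ord_97(57) divides 96. For each prime q|96: 57^{48}≡96, 57^{32}≡35, none ≡ 1. So 57 has order 96 and is a primitive root mod 97.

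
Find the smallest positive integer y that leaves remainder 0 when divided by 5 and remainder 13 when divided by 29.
M = 5 × 29 = 145. M₁ = 29, y₁ ≡ 4 mod 5. M₂ = 5, y₂ ≡ 6 mod 29. y = 0×29×4 + 13×5×6 ≡ 100 mod 145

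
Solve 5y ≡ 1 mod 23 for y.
Since 23 is prime, by Fermat 5^(-1) ≡ 5^{21} ≡ 14 mod 23. Verify: 5 × 14 = 70 ≡ 1 mod 23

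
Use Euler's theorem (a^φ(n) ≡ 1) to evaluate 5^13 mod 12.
By Euler: 5^{4} ≡ 1 mod 12 since gcd(5, 12) = 1. 13 = 3×4 + 1. So 5^{13} ≡ 5^{1} ≡ 5 mod 12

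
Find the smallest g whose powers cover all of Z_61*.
g = 2. For each prime q|60: 2^{30}≡60, 2^{20}≡47, 2^{12}≡9, none ≡ 1, so ord_61(2) = 60 and 2 is a primitive root.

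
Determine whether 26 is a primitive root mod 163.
26^{81} ≡ 1 mod 163 and 81 < 162, so ord_163(26) = 81 ≠ 162 and 26 is not a primitive root.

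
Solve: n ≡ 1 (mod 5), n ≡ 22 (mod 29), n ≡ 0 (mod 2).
M = 5 × 29 × 2 = 290. M₁ = 58, y₁ ≡ 2 (mod 5). M₂ = 10, y₂ ≡ 3 (mod 29). M₃ = 145, y₃ ≡ 1 (mod 2). n = 1×58×2 + 22×10×3 + 0×145×1 ≡ 196 (mod 290)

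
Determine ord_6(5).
Powers of 5 mod 6: 5^1≡5, 5^2≡1. Order = 2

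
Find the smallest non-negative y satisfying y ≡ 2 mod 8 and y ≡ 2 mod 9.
M = 8 × 9 = 72. M₁ = 9, y₁ ≡ 1 mod 8. M₂ = 8, y₂ ≡ 8 mod 9. y = 2×9×1 + 2×8×8 ≡ 2 mod 72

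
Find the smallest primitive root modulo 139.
g = 2. For each prime q|138: 2^{69}≡138, 2^{46}≡96, 2^{6}≡64, none ≡ 1, so ord_139(2) = 138 and 2 is a primitive root.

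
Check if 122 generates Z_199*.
122^{99} ≡ 1 mod 199 and 99 < 198, so ord_199(122) = 99 ≠ 198 and 122 is not a primitive root.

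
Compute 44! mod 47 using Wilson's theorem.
(46)! = (44)! × (45) × (46) ≡ -1 mod 47. So (44)! ≡ -1 × [(46)(45)]^(-1) ≡ 23 mod 47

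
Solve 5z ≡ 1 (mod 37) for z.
Since 37 is prime, by Fermat 5^(-1) ≡ 5^{35} ≡ 15 (mod 37). Verify: 5 × 15 = 75 ≡ 1 (mod 37)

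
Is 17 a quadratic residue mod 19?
By Euler's criterion: 17^{9} ≡ 1 mod 19. Since this equals 1, 17 is a QR.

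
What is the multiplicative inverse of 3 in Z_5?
Since 5 is prime, by Fermat 3^(-1) ≡ 3^{3} ≡ 2 mod 5. Verify: 3 × 2 = 6 ≡ 1 mod 5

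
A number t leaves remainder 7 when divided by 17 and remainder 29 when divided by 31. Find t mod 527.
M = 17 × 31 = 527. M₁ = 31, y₁ ≡ 11 mod 17. M₂ = 17, y₂ ≡ 11 mod 31. t = 7×31×11 + 29×17×11 ≡ 432 mod 527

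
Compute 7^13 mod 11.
Using Fermat: 7^{10} ≡ 1 mod 11. 13 ≡ 3 mod 10. So 7^{13} ≡ 7^{3} ≡ 2 mod 11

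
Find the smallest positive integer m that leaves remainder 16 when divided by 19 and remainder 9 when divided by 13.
M = 19 × 13 = 247. M₁ = 13, y₁ ≡ 3 mod 19. M₂ = 19, y₂ ≡ 11 mod 13. m = 16×13×3 + 9×19×11 ≡ 35 mod 247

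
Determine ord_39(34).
Powers of 34 mod 39: 34^1≡34, 34^2≡25, 34^3≡31, 34^4≡1. ord_39(34) = 4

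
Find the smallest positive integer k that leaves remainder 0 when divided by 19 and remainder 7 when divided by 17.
M = 19 × 17 = 323. M₁ = 17, y₁ ≡ 9 (mod 19). M₂ = 19, y₂ ≡ 9 (mod 17). k = 0×17×9 + 7×19×9 ≡ 228 (mod 323)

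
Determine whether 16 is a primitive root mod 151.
16^{15} ≡ 1 mod 151 and 15 < 150, so ord_151(16) = 15 ≠ 150 and 16 is not a primitive root.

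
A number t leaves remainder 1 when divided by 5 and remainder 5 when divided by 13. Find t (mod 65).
M = 5 × 13 = 65. M₁ = 13, y₁ ≡ 2 (mod 5). M₂ = 5, y₂ ≡ 8 (mod 13). t = 1×13×2 + 5×5×8 ≡ 31 (mod 65)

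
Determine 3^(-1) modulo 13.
Since 13 is prime, by Fermat 3^(-1) ≡ 3^{11} ≡ 9 mod 13. Verify: 3 × 9 = 27 ≡ 1 mod 13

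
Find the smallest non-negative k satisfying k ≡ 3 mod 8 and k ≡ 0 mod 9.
M = 8 × 9 = 72. M₁ = 9, y₁ ≡ 1 mod 8. M₂ = 8, y₂ ≡ 8 mod 9. k = 3×9×1 + 0×8×8 ≡ 27 mod 72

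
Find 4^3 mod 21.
4^{3} = 64 ≡ 1 mod 21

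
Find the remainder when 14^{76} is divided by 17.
By Fermat: 14^{16} ≡ 1 mod 17. 76 = 4×16 + 12. So 14^{76} ≡ 14^{12} ≡ 4 mod 17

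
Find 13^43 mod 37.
Using Fermat: 13^{36} ≡ 1 mod 37. 43 ≡ 7 mod 36. So 13^{43} ≡ 13^{7} ≡ 32 mod 37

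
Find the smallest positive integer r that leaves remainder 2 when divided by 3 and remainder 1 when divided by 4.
M = 3 × 4 = 12. M₁ = 4, y₁ ≡ 1 mod 3. M₂ = 3, y₂ ≡ 3 mod 4. r = 2×4×1 + 1×3×3 ≡ 5 mod 12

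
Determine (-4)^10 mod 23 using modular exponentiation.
By repeated squaring (mod 23): (-4)^{1}≡19, (-4)^{2}≡16, (-4)^{4}≡3, (-4)^{8}≡9. Then (-4)^{10} = (-4)^{8+2} ≡ 9 × 16 ≡ 6 (mod 23)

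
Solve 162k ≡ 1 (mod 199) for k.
Since 199 is prime, by Fermat 162^(-1) ≡ 162^{197} ≡ 43 (mod 199). Verify: 162 × 43 = 6966 ≡ 1 (mod 199)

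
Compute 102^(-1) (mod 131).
Since 131 is prime, by Fermat 102^(-1) ≡ 102^{129} ≡ 9 (mod 131). Verify: 102 × 9 = 918 ≡ 1 (mod 131)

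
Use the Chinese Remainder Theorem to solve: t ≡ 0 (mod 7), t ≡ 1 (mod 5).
M = 7 × 5 = 35. M₁ = 5, y₁ ≡ 3 (mod 7). M₂ = 7, y₂ ≡ 3 (mod 5). t = 0×5×3 + 1×7×3 ≡ 21 (mod 35)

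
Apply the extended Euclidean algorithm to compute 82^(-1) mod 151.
Extended GCD: 82(35) + 151(-19) = 1. So 82^(-1) ≡ 35 (mod 151). Verify: 82 × 35 = 2870 ≡ 1 (mod 151)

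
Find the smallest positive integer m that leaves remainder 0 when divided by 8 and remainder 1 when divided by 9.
M = 8 × 9 = 72. M₁ = 9, y₁ ≡ 1 mod 8. M₂ = 8, y₂ ≡ 8 mod 9. m = 0×9×1 + 1×8×8 ≡ 64 mod 72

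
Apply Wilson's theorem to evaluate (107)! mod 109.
(108)! = (107)! × (108) ≡ -1 mod 109. So (107)! ≡ -1 × (108)^(-1) ≡ (-1)×(-1) = 1 mod 109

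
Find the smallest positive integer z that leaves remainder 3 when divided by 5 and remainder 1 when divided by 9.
M = 5 × 9 = 45. M₁ = 9, y₁ ≡ 4 (mod 5). M₂ = 5, y₂ ≡ 2 (mod 9). z = 3×9×4 + 1×5×2 ≡ 28 (mod 45)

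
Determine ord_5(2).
Powers of 2 mod 5: 2^1≡2, 2^2≡4, 2^3≡3, 2^4≡1. ord_5(2) = 4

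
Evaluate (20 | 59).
(20/59) = 20^{29} mod 59 = 1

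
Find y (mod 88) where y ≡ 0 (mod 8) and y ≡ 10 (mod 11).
M = 8 × 11 = 88. M₁ = 11, y₁ ≡ 3 (mod 8). M₂ = 8, y₂ ≡ 7 (mod 11). y = 0×11×3 + 10×8×7 ≡ 32 (mod 88)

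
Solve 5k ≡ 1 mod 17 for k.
Since 17 is prime, by Fermat 5^(-1) ≡ 5^{15} ≡ 7 mod 17. Verify: 5 × 7 = 35 ≡ 1 mod 17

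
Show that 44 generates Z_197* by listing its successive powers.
44^1, 44^2, ..., 44^{196} mod 197: [44, 163, 80, 171, 38, 96, 87, 85, 194, 65, 102, 154, 78, 83, 106, 133, 139, 9, 2, 88, 129, 160, 145, 76, 192, 174, 170, 191, 130, 7, 111, 156, 166, 15, 69, 81, 18, 4, 176, 61, 123, 93, 152, 187, 151, 143, 185, 63, 14, 25, 115, 135, 30, 138, 162, 36, 8, 155, 122, 49, 186, 107, 177, 105, 89, 173, 126, 28, 50, 33, 73, 60, 79, 127, 72, 16, 113, 47, 98, 175, 17, 157, 13, 178, 149, 55, 56, 100, 66, 146, 120, 158, 57, 144, 32, 29, 94, 196, 153, 34, 117, 26, 159, 101, 110, 112, 3, 132, 95, 43, 119, 114, 91, 64, 58, 188, 195, 109, 68, 37, 52, 121, 5, 23, 27, 6, 67, 190, 86, 41, 31, 182, 128, 116, 179, 193, 21, 136, 74, 104, 45, 10, 46, 54, 12, 134, 183, 172, 82, 62, 167, 59, 35, 161, 189, 42, 75, 148, 11, 90, 20, 92, 108, 24, 71, 169, 147, 164, 124, 137, 118, 70, 125, 181, 84, 150, 99, 22, 180, 40, 184, 19, 48, 142, 141, 97, 131, 51, 77, 39, 140, 53, 165, 168, 103, 1]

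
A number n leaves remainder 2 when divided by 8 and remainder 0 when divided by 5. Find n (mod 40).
M = 8 × 5 = 40. M₁ = 5, y₁ ≡ 5 (mod 8). M₂ = 8, y₂ ≡ 2 (mod 5). n = 2×5×5 + 0×8×2 ≡ 10 (mod 40)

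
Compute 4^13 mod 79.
By repeated squaring (mod 79): 4^{1}≡4, 4^{2}≡16, 4^{4}≡19, 4^{8}≡45. Then 4^{13} = 4^{8+4+1} ≡ 45 × 19 × 4 ≡ 23 (mod 79)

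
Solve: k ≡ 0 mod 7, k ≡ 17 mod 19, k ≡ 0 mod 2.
M = 7 × 19 × 2 = 266. M₁ = 38, y₁ ≡ 5 mod 7. M₂ = 14, y₂ ≡ 15 mod 19. M₃ = 133, y₃ ≡ 1 mod 2. k = 0×38×5 + 17×14×15 + 0×133×1 ≡ 112 mod 266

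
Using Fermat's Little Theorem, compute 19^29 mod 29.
By Fermat: 19^{28} ≡ 1 mod 29. So 19^{29} = 19^{28} · 19^{1} ≡ 19^{1} ≡ 19 mod 29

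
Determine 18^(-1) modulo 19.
Since 19 is prime, by Fermat 18^(-1) ≡ 18^{17} ≡ 18 (mod 19). Verify: 18 × 18 = 324 ≡ 1 (mod 19)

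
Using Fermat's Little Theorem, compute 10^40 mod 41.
By Fermat's Little Theorem, 10^{40} ≡ 1 (mod 41) since 41 is prime and gcd(10, 41) = 1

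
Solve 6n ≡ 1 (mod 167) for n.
Since 167 is prime, by Fermat 6^(-1) ≡ 6^{165} ≡ 28 (mod 167). Verify: 6 × 28 = 168 ≡ 1 (mod 167)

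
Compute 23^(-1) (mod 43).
Since 43 is prime, by Fermat 23^(-1) ≡ 23^{41} ≡ 15 (mod 43). Verify: 23 × 15 = 345 ≡ 1 (mod 43)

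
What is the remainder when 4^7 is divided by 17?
By repeated squaring mod 17: 4^{1}≡4, 4^{2}≡16, 4^{4}≡1. Then 4^{7} = 4^{4+2+1} ≡ 1 × 16 × 4 ≡ 13 mod 17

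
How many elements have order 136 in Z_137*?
Number of primitive roots mod 137 = φ(p-1) = φ(136) = 64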